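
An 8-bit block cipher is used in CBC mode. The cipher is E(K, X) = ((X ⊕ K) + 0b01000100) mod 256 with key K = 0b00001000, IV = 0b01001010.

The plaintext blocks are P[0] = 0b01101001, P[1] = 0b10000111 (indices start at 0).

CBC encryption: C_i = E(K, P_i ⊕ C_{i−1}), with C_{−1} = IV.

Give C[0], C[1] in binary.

C[0]: P[0] ⊕ 0b01001010 = 0b00100011; E(K, 0b00100011) = 0b01101111.
C[1]: P[1] ⊕ 0b01101111 = 0b11101000; E(K, 0b11101000) = 0b00100100.

C[0] = 0b01101111, C[1] = 0b00100100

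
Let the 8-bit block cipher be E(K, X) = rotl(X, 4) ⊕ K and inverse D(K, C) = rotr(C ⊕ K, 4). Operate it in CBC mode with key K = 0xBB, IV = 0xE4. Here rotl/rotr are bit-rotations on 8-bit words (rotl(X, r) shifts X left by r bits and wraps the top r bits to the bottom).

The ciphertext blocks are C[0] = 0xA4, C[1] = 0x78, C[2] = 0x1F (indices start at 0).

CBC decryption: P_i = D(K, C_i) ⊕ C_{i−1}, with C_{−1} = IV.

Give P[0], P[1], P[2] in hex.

P[0]: D(K, 0xA4) = 0xF1; 0xF1 ⊕ 0xE4 = 0x15.
P[1]: D(K, 0x78) = 0x3C; 0x3C ⊕ 0xA4 = 0x98.
P[2]: D(K, 0x1F) = 0x4A; 0x4A ⊕ 0x78 = 0x32.

P[0] = 0x15, P[1] = 0x98, P[2] = 0x32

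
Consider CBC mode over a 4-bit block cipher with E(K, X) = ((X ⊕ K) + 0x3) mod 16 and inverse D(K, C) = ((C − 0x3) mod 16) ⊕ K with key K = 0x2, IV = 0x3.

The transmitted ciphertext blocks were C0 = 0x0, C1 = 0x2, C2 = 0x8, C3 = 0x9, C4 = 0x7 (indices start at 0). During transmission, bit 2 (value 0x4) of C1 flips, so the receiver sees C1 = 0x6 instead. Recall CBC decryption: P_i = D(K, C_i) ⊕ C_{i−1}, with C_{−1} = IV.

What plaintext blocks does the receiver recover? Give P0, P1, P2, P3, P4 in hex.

Only C1 changed, to 0x6. In CBC, a change in C_i garbles P_i and flips the same bit in P_{i+1}. Decrypting the received ciphertext:
P0: D(K, 0x0) = 0xF; 0xF ⊕ 0x3 = 0xC.
P1: D(K, 0x6) = 0x1; 0x1 ⊕ 0x0 = 0x1.
P2: D(K, 0x8) = 0x7; 0x7 ⊕ 0x6 = 0x1.
P3: D(K, 0x9) = 0x4; 0x4 ⊕ 0x8 = 0xC.
P4: D(K, 0x7) = 0x6; 0x6 ⊕ 0x9 = 0xF.
Blocks that differ from the original plaintext: P1, P2.

P0 = 0xC, P1 = 0x1, P2 = 0x1, P3 = 0xC, P4 = 0xF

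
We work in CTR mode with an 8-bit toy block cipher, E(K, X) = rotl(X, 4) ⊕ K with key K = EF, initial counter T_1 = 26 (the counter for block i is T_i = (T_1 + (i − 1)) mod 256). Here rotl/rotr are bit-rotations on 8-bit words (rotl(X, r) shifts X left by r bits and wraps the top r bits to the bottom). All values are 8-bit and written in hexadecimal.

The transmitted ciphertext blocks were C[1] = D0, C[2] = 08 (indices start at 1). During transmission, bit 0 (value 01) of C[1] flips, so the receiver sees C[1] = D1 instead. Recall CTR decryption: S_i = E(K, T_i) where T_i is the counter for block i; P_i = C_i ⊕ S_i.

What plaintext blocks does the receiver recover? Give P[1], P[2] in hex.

P[1] = 5C, P[2] = 95

Only C[1] changed, to D1. In CTR, a change in C_i flips the same bit in P_i only; the keystream is unaffected. Decrypting the received ciphertext:
P[1]: T = 26, S = E(K, T) = 8D; D1 ⊕ 8D = 5C.
P[2]: T = 27, S = E(K, T) = 9D; 08 ⊕ 9D = 95.
Blocks that differ from the original plaintext: P[1].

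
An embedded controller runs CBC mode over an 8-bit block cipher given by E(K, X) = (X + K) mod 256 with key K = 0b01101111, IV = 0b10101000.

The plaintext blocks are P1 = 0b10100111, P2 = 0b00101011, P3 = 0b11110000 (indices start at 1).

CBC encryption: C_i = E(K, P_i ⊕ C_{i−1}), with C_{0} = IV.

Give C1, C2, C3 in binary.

C1 = 0b01111110, C2 = 0b11000100, C3 = 0b10100011

C1: P1 ⊕ 0b10101000 = 0b00001111; E(K, 0b00001111) = 0b01111110.
C2: P2 ⊕ 0b01111110 = 0b01010101; E(K, 0b01010101) = 0b11000100.
C3: P3 ⊕ 0b11000100 = 0b00110100; E(K, 0b00110100) = 0b10100011.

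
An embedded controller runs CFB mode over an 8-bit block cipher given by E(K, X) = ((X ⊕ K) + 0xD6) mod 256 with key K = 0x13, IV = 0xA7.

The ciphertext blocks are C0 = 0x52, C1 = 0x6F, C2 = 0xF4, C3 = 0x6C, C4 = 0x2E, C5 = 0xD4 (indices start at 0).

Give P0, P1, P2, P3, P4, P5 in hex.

CFB decryption: P_i = C_i ⊕ E(K, C_{i−1}), with C_{−1} = IV.
P0: E(K, 0xA7) = 0x8A; 0x52 ⊕ 0x8A = 0xD8.
P1: E(K, 0x52) = 0x17; 0x6F ⊕ 0x17 = 0x78.
P2: E(K, 0x6F) = 0x52; 0xF4 ⊕ 0x52 = 0xA6.
P3: E(K, 0xF4) = 0xBD; 0x6C ⊕ 0xBD = 0xD1.
P4: E(K, 0x6C) = 0x55; 0x2E ⊕ 0x55 = 0x7B.
P5: E(K, 0x2E) = 0x13; 0xD4 ⊕ 0x13 = 0xC7.

P0 = 0xD8, P1 = 0x78, P2 = 0xA6, P3 = 0xD1, P4 = 0x7B, P5 = 0xC7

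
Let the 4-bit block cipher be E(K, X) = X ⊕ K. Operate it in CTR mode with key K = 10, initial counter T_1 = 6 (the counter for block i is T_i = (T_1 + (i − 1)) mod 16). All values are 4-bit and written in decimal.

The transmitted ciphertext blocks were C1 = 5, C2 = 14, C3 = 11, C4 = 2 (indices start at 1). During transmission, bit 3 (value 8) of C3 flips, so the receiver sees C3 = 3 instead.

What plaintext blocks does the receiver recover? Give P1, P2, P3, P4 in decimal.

CTR decryption: S_i = E(K, T_i) where T_i is the counter for block i; P_i = C_i ⊕ S_i.
Only C3 changed, to 3. In CTR, a change in C_i flips the same bit in P_i only; the keystream is unaffected. Decrypting the received ciphertext:
P1: T = 6, S = E(K, T) = 12; 5 ⊕ 12 = 9.
P2: T = 7, S = E(K, T) = 13; 14 ⊕ 13 = 3.
P3: T = 8, S = E(K, T) = 2; 3 ⊕ 2 = 1.
P4: T = 9, S = E(K, T) = 3; 2 ⊕ 3 = 1.
Blocks that differ from the original plaintext: P3.

P1 = 9, P2 = 3, P3 = 1, P4 = 1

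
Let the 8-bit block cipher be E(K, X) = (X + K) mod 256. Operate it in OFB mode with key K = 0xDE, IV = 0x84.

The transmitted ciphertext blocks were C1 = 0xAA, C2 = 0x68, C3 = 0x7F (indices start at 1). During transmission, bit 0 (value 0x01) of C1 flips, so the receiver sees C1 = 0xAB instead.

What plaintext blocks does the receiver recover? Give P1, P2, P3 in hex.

P1 = 0xC9, P2 = 0x28, P3 = 0x61

OFB decryption: S_i = E(K, S_{i−1}) with S_{0} = IV; P_i = C_i ⊕ S_i.
Only C1 changed, to 0xAB. In OFB, a change in C_i flips the same bit in P_i only; the keystream is unaffected. Decrypting the received ciphertext:
P1: S = E(K, 0x84) = 0x62; 0xAB ⊕ 0x62 = 0xC9.
P2: S = E(K, 0x62) = 0x40; 0x68 ⊕ 0x40 = 0x28.
P3: S = E(K, 0x40) = 0x1E; 0x7F ⊕ 0x1E = 0x61.
Blocks that differ from the original plaintext: P1.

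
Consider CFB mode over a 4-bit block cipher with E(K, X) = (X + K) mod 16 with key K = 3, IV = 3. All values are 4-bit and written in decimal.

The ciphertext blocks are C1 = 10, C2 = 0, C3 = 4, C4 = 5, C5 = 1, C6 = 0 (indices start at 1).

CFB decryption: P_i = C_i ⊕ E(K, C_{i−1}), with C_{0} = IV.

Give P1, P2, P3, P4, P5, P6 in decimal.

P1 = 12, P2 = 13, P3 = 7, P4 = 2, P5 = 9, P6 = 4

P1: E(K, 3) = 6; 10 ⊕ 6 = 12.
P2: E(K, 10) = 13; 0 ⊕ 13 = 13.
P3: E(K, 0) = 3; 4 ⊕ 3 = 7.
P4: E(K, 4) = 7; 5 ⊕ 7 = 2.
P5: E(K, 5) = 8; 1 ⊕ 8 = 9.
P6: E(K, 1) = 4; 0 ⊕ 4 = 4.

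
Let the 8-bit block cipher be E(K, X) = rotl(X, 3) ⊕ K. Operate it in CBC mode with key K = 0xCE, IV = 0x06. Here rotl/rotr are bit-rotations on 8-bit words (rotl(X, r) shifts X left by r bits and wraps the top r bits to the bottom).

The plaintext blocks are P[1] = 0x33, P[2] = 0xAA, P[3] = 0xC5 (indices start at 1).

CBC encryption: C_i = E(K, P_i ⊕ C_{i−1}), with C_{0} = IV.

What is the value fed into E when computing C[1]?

0x35

C[1]: P[1] ⊕ 0x06 = 0x35; E(K, 0x35) = 0x67.
So the input to E for block [1] is 0x35.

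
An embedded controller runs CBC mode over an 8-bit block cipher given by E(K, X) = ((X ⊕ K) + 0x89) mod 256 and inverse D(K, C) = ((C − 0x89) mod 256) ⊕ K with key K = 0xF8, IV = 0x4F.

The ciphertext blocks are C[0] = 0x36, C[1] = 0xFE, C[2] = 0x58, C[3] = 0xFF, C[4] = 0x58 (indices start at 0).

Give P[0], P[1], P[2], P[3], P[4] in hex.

P[0] = 0x1A, P[1] = 0xBB, P[2] = 0xC9, P[3] = 0xD6, P[4] = 0xC8

CBC decryption: P_i = D(K, C_i) ⊕ C_{i−1}, with C_{−1} = IV.
P[0]: D(K, 0x36) = 0x55; 0x55 ⊕ 0x4F = 0x1A.
P[1]: D(K, 0xFE) = 0x8D; 0x8D ⊕ 0x36 = 0xBB.
P[2]: D(K, 0x58) = 0x37; 0x37 ⊕ 0xFE = 0xC9.
P[3]: D(K, 0xFF) = 0x8E; 0x8E ⊕ 0x58 = 0xD6.
P[4]: D(K, 0x58) = 0x37; 0x37 ⊕ 0xFF = 0xC8.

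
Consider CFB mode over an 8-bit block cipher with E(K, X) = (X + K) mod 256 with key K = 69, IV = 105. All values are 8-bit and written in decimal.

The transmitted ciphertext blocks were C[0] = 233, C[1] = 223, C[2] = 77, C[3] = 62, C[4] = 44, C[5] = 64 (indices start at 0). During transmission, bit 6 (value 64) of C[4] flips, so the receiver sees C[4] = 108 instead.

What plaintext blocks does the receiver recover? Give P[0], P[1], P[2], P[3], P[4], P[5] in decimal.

CFB decryption: P_i = C_i ⊕ E(K, C_{i−1}), with C_{−1} = IV.
Only C[4] changed, to 108. In CFB, a change in C_i flips the same bit in P_i and garbles P_{i+1}. Decrypting the received ciphertext:
P[0]: E(K, 105) = 174; 233 ⊕ 174 = 71.
P[1]: E(K, 233) = 46; 223 ⊕ 46 = 241.
P[2]: E(K, 223) = 36; 77 ⊕ 36 = 105.
P[3]: E(K, 77) = 146; 62 ⊕ 146 = 172.
P[4]: E(K, 62) = 131; 108 ⊕ 131 = 239.
P[5]: E(K, 108) = 177; 64 ⊕ 177 = 241.
Blocks that differ from the original plaintext: P[4], P[5].

P[0] = 71, P[1] = 241, P[2] = 105, P[3] = 172, P[4] = 239, P[5] = 241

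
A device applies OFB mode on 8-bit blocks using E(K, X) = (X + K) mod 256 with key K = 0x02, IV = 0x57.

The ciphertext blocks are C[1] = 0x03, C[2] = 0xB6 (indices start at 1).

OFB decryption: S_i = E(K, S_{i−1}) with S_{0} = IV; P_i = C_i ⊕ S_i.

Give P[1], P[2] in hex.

P[1]: S = E(K, 0x57) = 0x59; 0x03 ⊕ 0x59 = 0x5A.
P[2]: S = E(K, 0x59) = 0x5B; 0xB6 ⊕ 0x5B = 0xED.

P[1] = 0x5A, P[2] = 0xED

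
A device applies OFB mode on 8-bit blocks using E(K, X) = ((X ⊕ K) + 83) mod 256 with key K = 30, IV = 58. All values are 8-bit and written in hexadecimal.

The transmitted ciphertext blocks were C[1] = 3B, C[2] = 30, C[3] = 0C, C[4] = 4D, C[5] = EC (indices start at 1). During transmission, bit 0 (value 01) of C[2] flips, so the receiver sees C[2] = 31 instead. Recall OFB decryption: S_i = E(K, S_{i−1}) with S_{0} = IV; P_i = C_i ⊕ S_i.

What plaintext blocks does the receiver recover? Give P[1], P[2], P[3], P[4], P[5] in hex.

Only C[2] changed, to 31. In OFB, a change in C_i flips the same bit in P_i only; the keystream is unaffected. Decrypting the received ciphertext:
P[1]: S = E(K, 58) = EB; 3B ⊕ EB = D0.
P[2]: S = E(K, EB) = 5E; 31 ⊕ 5E = 6F.
P[3]: S = E(K, 5E) = F1; 0C ⊕ F1 = FD.
P[4]: S = E(K, F1) = 44; 4D ⊕ 44 = 09.
P[5]: S = E(K, 44) = F7; EC ⊕ F7 = 1B.
Blocks that differ from the original plaintext: P[2].

P[1] = D0, P[2] = 6F, P[3] = FD, P[4] = 09, P[5] = 1B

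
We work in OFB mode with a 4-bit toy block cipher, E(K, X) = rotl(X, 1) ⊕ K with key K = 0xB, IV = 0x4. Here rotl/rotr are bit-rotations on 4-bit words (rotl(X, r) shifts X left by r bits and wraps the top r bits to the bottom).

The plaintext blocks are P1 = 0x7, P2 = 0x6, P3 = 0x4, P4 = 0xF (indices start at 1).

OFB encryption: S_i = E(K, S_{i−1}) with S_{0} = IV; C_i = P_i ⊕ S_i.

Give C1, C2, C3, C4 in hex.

C1: S = E(K, 0x4) = 0x3; 0x7 ⊕ 0x3 = 0x4.
C2: S = E(K, 0x3) = 0xD; 0x6 ⊕ 0xD = 0xB.
C3: S = E(K, 0xD) = 0x0; 0x4 ⊕ 0x0 = 0x4.
C4: S = E(K, 0x0) = 0xB; 0xF ⊕ 0xB = 0x4.

C1 = 0x4, C2 = 0xB, C3 = 0x4, C4 = 0x4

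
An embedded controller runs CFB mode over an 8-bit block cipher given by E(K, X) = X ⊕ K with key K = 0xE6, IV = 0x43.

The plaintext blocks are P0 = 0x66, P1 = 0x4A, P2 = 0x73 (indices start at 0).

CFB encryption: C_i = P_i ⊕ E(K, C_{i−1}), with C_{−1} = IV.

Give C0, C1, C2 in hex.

C0 = 0xC3, C1 = 0x6F, C2 = 0xFA

C0: E(K, 0x43) = 0xA5; 0x66 ⊕ 0xA5 = 0xC3.
C1: E(K, 0xC3) = 0x25; 0x4A ⊕ 0x25 = 0x6F.
C2: E(K, 0x6F) = 0x89; 0x73 ⊕ 0x89 = 0xFA.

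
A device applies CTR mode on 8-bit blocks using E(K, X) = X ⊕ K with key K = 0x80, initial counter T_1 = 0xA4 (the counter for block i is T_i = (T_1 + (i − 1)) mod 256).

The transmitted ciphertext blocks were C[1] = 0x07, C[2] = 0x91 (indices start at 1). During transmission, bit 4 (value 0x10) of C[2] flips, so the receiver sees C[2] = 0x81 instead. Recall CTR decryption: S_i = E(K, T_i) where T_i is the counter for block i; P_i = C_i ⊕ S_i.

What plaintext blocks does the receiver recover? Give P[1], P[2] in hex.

Only C[2] changed, to 0x81. In CTR, a change in C_i flips the same bit in P_i only; the keystream is unaffected. Decrypting the received ciphertext:
P[1]: T = 0xA4, S = E(K, T) = 0x24; 0x07 ⊕ 0x24 = 0x23.
P[2]: T = 0xA5, S = E(K, T) = 0x25; 0x81 ⊕ 0x25 = 0xA4.
Blocks that differ from the original plaintext: P[2].

P[1] = 0x23, P[2] = 0xA4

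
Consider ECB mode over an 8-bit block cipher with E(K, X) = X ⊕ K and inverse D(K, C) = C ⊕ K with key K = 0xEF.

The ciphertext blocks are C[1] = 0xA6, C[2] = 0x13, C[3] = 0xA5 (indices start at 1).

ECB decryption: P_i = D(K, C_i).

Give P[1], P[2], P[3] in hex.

P[1] = 0x49, P[2] = 0xFC, P[3] = 0x4A

P[1]: D(K, 0xA6) = 0x49.
P[2]: D(K, 0x13) = 0xFC.
P[3]: D(K, 0xA5) = 0x4A.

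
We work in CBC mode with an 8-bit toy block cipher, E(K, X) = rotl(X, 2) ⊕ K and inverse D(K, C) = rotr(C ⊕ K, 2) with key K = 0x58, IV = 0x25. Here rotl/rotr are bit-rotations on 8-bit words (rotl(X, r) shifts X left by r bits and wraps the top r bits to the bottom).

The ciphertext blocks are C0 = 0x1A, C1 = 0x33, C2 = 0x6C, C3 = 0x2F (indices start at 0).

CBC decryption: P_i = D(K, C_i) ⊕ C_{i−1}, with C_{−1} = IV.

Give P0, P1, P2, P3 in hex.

P0 = 0xB5, P1 = 0xC0, P2 = 0x3E, P3 = 0xB1

P0: D(K, 0x1A) = 0x90; 0x90 ⊕ 0x25 = 0xB5.
P1: D(K, 0x33) = 0xDA; 0xDA ⊕ 0x1A = 0xC0.
P2: D(K, 0x6C) = 0x0D; 0x0D ⊕ 0x33 = 0x3E.
P3: D(K, 0x2F) = 0xDD; 0xDD ⊕ 0x6C = 0xB1.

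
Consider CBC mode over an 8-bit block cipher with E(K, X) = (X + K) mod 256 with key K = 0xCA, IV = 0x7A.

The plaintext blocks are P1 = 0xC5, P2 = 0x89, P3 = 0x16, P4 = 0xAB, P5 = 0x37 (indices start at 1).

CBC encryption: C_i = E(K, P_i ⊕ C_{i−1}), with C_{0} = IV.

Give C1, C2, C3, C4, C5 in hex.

C1 = 0x89, C2 = 0xCA, C3 = 0xA6, C4 = 0xD7, C5 = 0xAA

C1: P1 ⊕ 0x7A = 0xBF; E(K, 0xBF) = 0x89.
C2: P2 ⊕ 0x89 = 0x00; E(K, 0x00) = 0xCA.
C3: P3 ⊕ 0xCA = 0xDC; E(K, 0xDC) = 0xA6.
C4: P4 ⊕ 0xA6 = 0x0D; E(K, 0x0D) = 0xD7.
C5: P5 ⊕ 0xD7 = 0xE0; E(K, 0xE0) = 0xAA.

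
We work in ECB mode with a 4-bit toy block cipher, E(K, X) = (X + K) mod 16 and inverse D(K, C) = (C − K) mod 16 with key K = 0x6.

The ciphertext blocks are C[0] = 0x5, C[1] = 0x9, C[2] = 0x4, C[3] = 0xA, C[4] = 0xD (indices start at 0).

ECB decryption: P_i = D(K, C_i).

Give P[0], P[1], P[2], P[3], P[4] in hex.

P[0] = 0xF, P[1] = 0x3, P[2] = 0xE, P[3] = 0x4, P[4] = 0x7

P[0]: D(K, 0x5) = 0xF.
P[1]: D(K, 0x9) = 0x3.
P[2]: D(K, 0x4) = 0xE.
P[3]: D(K, 0xA) = 0x4.
P[4]: D(K, 0xD) = 0x7.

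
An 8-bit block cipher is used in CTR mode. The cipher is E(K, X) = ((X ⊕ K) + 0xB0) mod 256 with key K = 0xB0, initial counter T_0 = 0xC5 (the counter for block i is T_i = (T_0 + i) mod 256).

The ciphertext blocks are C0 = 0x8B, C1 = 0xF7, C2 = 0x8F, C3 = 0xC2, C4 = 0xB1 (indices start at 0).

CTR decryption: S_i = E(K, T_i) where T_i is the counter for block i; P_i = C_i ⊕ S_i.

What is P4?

P4: T = 0xC9, S = E(K, T) = 0x29; 0xB1 ⊕ 0x29 = 0x98.

P4 = 0x98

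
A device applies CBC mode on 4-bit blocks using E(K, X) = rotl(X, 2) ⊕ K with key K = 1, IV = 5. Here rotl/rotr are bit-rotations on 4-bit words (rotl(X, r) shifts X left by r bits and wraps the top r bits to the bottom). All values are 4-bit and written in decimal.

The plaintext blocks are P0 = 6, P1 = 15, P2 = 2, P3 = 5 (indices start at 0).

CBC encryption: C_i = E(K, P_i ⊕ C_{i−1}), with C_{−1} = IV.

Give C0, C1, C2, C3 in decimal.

C0 = 13, C1 = 9, C2 = 15, C3 = 11

C0: P0 ⊕ 5 = 3; E(K, 3) = 13.
C1: P1 ⊕ 13 = 2; E(K, 2) = 9.
C2: P2 ⊕ 9 = 11; E(K, 11) = 15.
C3: P3 ⊕ 15 = 10; E(K, 10) = 11.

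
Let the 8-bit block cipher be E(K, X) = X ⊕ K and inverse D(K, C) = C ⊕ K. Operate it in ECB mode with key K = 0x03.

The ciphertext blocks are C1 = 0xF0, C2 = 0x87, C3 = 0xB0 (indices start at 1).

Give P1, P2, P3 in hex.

ECB decryption: P_i = D(K, C_i).
P1: D(K, 0xF0) = 0xF3.
P2: D(K, 0x87) = 0x84.
P3: D(K, 0xB0) = 0xB3.

P1 = 0xF3, P2 = 0x84, P3 = 0xB3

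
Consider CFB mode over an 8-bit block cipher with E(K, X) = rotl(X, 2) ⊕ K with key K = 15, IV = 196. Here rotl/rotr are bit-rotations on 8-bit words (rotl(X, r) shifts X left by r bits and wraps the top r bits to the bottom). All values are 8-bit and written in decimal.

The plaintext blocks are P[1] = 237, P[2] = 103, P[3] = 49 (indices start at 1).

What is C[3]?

C[3] = 128

CFB encryption: C_i = P_i ⊕ E(K, C_{i−1}), with C_{0} = IV.
C[1]: E(K, 196) = 28; 237 ⊕ 28 = 241.
C[2]: E(K, 241) = 200; 103 ⊕ 200 = 175.
C[3]: E(K, 175) = 177; 49 ⊕ 177 = 128.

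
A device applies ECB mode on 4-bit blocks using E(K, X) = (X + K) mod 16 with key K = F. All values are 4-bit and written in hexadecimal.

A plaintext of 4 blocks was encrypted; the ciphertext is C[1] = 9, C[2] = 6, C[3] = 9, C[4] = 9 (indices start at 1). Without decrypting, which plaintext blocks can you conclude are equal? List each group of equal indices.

ECB encrypts each block independently with the same key, so equal ciphertext blocks imply equal plaintext blocks.
C[1] = C[3] = C[4] = 9, so P[1] = P[3] = P[4].

P[1] = P[3] = P[4]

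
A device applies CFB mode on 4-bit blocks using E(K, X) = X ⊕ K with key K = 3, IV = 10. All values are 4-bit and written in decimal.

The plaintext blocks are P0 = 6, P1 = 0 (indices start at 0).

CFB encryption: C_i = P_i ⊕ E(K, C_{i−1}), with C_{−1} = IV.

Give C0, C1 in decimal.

C0: E(K, 10) = 9; 6 ⊕ 9 = 15.
C1: E(K, 15) = 12; 0 ⊕ 12 = 12.

C0 = 15, C1 = 12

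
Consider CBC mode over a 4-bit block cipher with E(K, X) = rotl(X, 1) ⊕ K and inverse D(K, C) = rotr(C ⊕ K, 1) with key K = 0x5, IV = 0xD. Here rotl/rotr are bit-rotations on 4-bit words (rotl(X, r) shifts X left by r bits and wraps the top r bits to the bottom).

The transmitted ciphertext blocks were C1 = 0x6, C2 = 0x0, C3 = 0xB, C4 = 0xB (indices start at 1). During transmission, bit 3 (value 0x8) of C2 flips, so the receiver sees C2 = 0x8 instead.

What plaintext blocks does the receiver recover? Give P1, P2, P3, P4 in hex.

CBC decryption: P_i = D(K, C_i) ⊕ C_{i−1}, with C_{0} = IV.
Only C2 changed, to 0x8. In CBC, a change in C_i garbles P_i and flips the same bit in P_{i+1}. Decrypting the received ciphertext:
P1: D(K, 0x6) = 0x9; 0x9 ⊕ 0xD = 0x4.
P2: D(K, 0x8) = 0xE; 0xE ⊕ 0x6 = 0x8.
P3: D(K, 0xB) = 0x7; 0x7 ⊕ 0x8 = 0xF.
P4: D(K, 0xB) = 0x7; 0x7 ⊕ 0xB = 0xC.
Blocks that differ from the original plaintext: P2, P3.

P1 = 0x4, P2 = 0x8, P3 = 0xF, P4 = 0xC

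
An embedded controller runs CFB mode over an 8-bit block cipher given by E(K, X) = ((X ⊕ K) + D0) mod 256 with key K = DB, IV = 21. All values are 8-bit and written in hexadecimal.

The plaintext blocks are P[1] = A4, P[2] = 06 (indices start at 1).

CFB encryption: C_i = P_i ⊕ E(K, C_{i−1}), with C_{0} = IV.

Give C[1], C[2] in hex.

C[1]: E(K, 21) = CA; A4 ⊕ CA = 6E.
C[2]: E(K, 6E) = 85; 06 ⊕ 85 = 83.

C[1] = 6E, C[2] = 83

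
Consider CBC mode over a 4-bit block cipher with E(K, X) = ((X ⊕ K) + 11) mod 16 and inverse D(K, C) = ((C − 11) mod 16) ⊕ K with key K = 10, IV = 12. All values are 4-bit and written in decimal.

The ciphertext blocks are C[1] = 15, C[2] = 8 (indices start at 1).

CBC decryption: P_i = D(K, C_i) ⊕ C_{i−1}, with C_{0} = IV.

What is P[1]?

P[1] = 2

P[1]: D(K, 15) = 14; 14 ⊕ 12 = 2.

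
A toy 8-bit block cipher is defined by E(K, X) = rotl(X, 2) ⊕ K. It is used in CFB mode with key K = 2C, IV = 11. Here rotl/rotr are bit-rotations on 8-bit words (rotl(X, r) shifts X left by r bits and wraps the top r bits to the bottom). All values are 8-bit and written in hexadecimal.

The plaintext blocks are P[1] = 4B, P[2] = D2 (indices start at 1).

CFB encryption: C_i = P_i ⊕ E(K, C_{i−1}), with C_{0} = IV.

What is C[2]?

C[1]: E(K, 11) = 68; 4B ⊕ 68 = 23.
C[2]: E(K, 23) = A0; D2 ⊕ A0 = 72.

C[2] = 72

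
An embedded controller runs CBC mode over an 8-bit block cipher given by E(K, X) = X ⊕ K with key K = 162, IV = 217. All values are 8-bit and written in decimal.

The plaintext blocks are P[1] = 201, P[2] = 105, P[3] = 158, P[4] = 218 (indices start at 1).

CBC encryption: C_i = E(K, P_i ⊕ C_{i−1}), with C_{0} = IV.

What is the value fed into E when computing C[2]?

219

C[1]: P[1] ⊕ 217 = 16; E(K, 16) = 178.
C[2]: P[2] ⊕ 178 = 219; E(K, 219) = 121.
So the input to E for block [2] is 219.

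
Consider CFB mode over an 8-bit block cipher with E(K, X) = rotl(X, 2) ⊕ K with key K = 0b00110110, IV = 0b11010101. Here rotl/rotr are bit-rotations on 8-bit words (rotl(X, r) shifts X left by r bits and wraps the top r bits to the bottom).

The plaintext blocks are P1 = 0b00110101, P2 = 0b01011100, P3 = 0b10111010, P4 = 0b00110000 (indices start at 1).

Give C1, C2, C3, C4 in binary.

CFB encryption: C_i = P_i ⊕ E(K, C_{i−1}), with C_{0} = IV.
C1: E(K, 0b11010101) = 0b01100001; 0b00110101 ⊕ 0b01100001 = 0b01010100.
C2: E(K, 0b01010100) = 0b01100111; 0b01011100 ⊕ 0b01100111 = 0b00111011.
C3: E(K, 0b00111011) = 0b11011010; 0b10111010 ⊕ 0b11011010 = 0b01100000.
C4: E(K, 0b01100000) = 0b10110111; 0b00110000 ⊕ 0b10110111 = 0b10000111.

C1 = 0b01010100, C2 = 0b00111011, C3 = 0b01100000, C4 = 0b10000111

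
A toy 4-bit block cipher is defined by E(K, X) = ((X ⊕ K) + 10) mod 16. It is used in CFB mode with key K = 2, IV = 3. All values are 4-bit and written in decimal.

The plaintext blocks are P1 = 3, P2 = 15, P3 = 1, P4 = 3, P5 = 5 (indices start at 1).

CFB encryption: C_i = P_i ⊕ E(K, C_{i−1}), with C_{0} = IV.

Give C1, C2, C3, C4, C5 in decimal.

C1: E(K, 3) = 11; 3 ⊕ 11 = 8.
C2: E(K, 8) = 4; 15 ⊕ 4 = 11.
C3: E(K, 11) = 3; 1 ⊕ 3 = 2.
C4: E(K, 2) = 10; 3 ⊕ 10 = 9.
C5: E(K, 9) = 5; 5 ⊕ 5 = 0.

C1 = 8, C2 = 11, C3 = 2, C4 = 9, C5 = 0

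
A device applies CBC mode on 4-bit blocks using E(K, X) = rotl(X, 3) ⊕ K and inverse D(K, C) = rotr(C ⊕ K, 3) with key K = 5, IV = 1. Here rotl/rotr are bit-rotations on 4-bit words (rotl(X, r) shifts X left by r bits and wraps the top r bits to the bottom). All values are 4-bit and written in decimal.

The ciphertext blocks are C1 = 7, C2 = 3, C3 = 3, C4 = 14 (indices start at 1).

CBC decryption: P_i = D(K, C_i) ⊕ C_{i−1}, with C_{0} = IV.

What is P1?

P1: D(K, 7) = 4; 4 ⊕ 1 = 5.

P1 = 5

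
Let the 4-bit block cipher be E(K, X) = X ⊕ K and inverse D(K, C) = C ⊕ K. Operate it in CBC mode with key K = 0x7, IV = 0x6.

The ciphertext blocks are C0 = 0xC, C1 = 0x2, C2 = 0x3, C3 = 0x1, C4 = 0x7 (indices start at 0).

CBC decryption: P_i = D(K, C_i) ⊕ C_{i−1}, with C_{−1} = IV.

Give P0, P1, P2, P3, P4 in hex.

P0: D(K, 0xC) = 0xB; 0xB ⊕ 0x6 = 0xD.
P1: D(K, 0x2) = 0x5; 0x5 ⊕ 0xC = 0x9.
P2: D(K, 0x3) = 0x4; 0x4 ⊕ 0x2 = 0x6.
P3: D(K, 0x1) = 0x6; 0x6 ⊕ 0x3 = 0x5.
P4: D(K, 0x7) = 0x0; 0x0 ⊕ 0x1 = 0x1.

P0 = 0xD, P1 = 0x9, P2 = 0x6, P3 = 0x5, P4 = 0x1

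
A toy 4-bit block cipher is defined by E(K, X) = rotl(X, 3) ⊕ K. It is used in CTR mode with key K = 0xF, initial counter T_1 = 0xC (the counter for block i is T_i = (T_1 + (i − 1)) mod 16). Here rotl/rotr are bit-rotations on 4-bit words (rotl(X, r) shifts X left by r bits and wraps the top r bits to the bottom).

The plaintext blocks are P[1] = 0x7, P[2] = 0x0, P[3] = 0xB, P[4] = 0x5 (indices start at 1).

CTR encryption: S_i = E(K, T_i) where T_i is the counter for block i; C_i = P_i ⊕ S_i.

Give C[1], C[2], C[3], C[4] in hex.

C[1]: T = 0xC, S = E(K, T) = 0x9; 0x7 ⊕ 0x9 = 0xE.
C[2]: T = 0xD, S = E(K, T) = 0x1; 0x0 ⊕ 0x1 = 0x1.
C[3]: T = 0xE, S = E(K, T) = 0x8; 0xB ⊕ 0x8 = 0x3.
C[4]: T = 0xF, S = E(K, T) = 0x0; 0x5 ⊕ 0x0 = 0x5.

C[1] = 0xE, C[2] = 0x1, C[3] = 0x3, C[4] = 0x5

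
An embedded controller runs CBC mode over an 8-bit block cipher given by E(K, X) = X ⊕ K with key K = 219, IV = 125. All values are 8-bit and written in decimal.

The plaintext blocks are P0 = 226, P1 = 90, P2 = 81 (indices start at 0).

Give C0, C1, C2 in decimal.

CBC encryption: C_i = E(K, P_i ⊕ C_{i−1}), with C_{−1} = IV.
C0: P0 ⊕ 125 = 159; E(K, 159) = 68.
C1: P1 ⊕ 68 = 30; E(K, 30) = 197.
C2: P2 ⊕ 197 = 148; E(K, 148) = 79.

C0 = 68, C1 = 197, C2 = 79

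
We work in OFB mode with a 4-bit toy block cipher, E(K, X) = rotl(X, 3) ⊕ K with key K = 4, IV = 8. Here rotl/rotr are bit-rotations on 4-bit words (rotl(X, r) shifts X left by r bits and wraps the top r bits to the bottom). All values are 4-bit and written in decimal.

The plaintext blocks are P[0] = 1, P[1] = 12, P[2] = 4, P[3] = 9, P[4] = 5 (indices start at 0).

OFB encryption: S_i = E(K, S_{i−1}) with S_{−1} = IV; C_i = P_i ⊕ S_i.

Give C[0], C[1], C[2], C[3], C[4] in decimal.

C[0]: S = E(K, 8) = 0; 1 ⊕ 0 = 1.
C[1]: S = E(K, 0) = 4; 12 ⊕ 4 = 8.
C[2]: S = E(K, 4) = 6; 4 ⊕ 6 = 2.
C[3]: S = E(K, 6) = 7; 9 ⊕ 7 = 14.
C[4]: S = E(K, 7) = 15; 5 ⊕ 15 = 10.

C[0] = 1, C[1] = 8, C[2] = 2, C[3] = 14, C[4] = 10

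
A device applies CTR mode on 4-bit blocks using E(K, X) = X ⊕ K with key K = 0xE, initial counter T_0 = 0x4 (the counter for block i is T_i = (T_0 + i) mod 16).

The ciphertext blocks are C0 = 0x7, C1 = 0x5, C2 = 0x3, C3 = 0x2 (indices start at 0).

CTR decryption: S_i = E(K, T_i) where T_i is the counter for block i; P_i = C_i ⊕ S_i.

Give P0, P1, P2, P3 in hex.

P0 = 0xD, P1 = 0xE, P2 = 0xB, P3 = 0xB

P0: T = 0x4, S = E(K, T) = 0xA; 0x7 ⊕ 0xA = 0xD.
P1: T = 0x5, S = E(K, T) = 0xB; 0x5 ⊕ 0xB = 0xE.
P2: T = 0x6, S = E(K, T) = 0x8; 0x3 ⊕ 0x8 = 0xB.
P3: T = 0x7, S = E(K, T) = 0x9; 0x2 ⊕ 0x9 = 0xB.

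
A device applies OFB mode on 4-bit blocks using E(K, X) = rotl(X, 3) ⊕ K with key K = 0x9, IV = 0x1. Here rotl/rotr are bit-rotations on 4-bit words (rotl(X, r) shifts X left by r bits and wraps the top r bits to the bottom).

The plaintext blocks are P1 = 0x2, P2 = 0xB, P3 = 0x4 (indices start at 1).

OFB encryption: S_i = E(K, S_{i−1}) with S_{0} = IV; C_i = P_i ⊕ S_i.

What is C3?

C1: S = E(K, 0x1) = 0x1; 0x2 ⊕ 0x1 = 0x3.
C2: S = E(K, 0x1) = 0x1; 0xB ⊕ 0x1 = 0xA.
C3: S = E(K, 0x1) = 0x1; 0x4 ⊕ 0x1 = 0x5.

C3 = 0x5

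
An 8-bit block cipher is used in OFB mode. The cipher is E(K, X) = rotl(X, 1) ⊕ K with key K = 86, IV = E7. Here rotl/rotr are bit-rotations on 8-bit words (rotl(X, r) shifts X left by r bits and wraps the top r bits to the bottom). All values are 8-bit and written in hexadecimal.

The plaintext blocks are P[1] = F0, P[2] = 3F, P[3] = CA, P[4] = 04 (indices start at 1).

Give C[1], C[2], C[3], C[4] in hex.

OFB encryption: S_i = E(K, S_{i−1}) with S_{0} = IV; C_i = P_i ⊕ S_i.
C[1]: S = E(K, E7) = 49; F0 ⊕ 49 = B9.
C[2]: S = E(K, 49) = 14; 3F ⊕ 14 = 2B.
C[3]: S = E(K, 14) = AE; CA ⊕ AE = 64.
C[4]: S = E(K, AE) = DB; 04 ⊕ DB = DF.

C[1] = B9, C[2] = 2B, C[3] = 64, C[4] = DF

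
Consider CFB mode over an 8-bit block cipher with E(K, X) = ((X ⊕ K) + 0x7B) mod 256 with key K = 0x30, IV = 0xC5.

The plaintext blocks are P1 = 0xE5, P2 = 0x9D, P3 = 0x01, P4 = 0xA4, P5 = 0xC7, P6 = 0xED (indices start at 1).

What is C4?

C4 = 0x10

CFB encryption: C_i = P_i ⊕ E(K, C_{i−1}), with C_{0} = IV.
C1: E(K, 0xC5) = 0x70; 0xE5 ⊕ 0x70 = 0x95.
C2: E(K, 0x95) = 0x20; 0x9D ⊕ 0x20 = 0xBD.
C3: E(K, 0xBD) = 0x08; 0x01 ⊕ 0x08 = 0x09.
C4: E(K, 0x09) = 0xB4; 0xA4 ⊕ 0xB4 = 0x10.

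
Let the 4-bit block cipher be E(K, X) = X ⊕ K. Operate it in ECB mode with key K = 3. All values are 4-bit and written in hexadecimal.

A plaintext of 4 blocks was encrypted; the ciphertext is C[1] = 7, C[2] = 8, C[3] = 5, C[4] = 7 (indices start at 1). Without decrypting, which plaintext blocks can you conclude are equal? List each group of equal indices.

P[1] = P[4]

ECB encrypts each block independently with the same key, so equal ciphertext blocks imply equal plaintext blocks.
C[1] = C[4] = 7, so P[1] = P[4].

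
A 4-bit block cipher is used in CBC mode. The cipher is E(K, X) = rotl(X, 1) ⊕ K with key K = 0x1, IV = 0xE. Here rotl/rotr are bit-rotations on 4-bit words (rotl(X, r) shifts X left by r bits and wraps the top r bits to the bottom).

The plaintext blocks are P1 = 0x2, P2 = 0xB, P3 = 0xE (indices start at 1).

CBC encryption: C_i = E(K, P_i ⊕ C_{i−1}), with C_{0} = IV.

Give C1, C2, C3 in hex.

C1: P1 ⊕ 0xE = 0xC; E(K, 0xC) = 0x8.
C2: P2 ⊕ 0x8 = 0x3; E(K, 0x3) = 0x7.
C3: P3 ⊕ 0x7 = 0x9; E(K, 0x9) = 0x2.

C1 = 0x8, C2 = 0x7, C3 = 0x2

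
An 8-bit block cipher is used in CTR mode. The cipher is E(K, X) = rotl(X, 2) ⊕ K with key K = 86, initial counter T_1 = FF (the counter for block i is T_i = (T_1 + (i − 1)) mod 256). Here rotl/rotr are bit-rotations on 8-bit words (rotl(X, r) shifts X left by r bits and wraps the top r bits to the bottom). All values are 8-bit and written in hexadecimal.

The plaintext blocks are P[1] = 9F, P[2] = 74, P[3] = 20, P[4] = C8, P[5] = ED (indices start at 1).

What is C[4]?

CTR encryption: S_i = E(K, T_i) where T_i is the counter for block i; C_i = P_i ⊕ S_i.
C[1]: T = FF, S = E(K, T) = 79; 9F ⊕ 79 = E6.
C[2]: T = 00, S = E(K, T) = 86; 74 ⊕ 86 = F2.
C[3]: T = 01, S = E(K, T) = 82; 20 ⊕ 82 = A2.
C[4]: T = 02, S = E(K, T) = 8E; C8 ⊕ 8E = 46.

C[4] = 46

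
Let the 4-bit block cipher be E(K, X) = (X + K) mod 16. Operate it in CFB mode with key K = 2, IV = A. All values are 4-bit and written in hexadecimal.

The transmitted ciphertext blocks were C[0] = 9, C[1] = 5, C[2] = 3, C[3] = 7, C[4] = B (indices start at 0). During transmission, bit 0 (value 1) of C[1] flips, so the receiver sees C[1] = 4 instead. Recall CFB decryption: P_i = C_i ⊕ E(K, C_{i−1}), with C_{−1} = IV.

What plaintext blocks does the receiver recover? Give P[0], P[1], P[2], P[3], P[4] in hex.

P[0] = 5, P[1] = F, P[2] = 5, P[3] = 2, P[4] = 2

Only C[1] changed, to 4. In CFB, a change in C_i flips the same bit in P_i and garbles P_{i+1}. Decrypting the received ciphertext:
P[0]: E(K, A) = C; 9 ⊕ C = 5.
P[1]: E(K, 9) = B; 4 ⊕ B = F.
P[2]: E(K, 4) = 6; 3 ⊕ 6 = 5.
P[3]: E(K, 3) = 5; 7 ⊕ 5 = 2.
P[4]: E(K, 7) = 9; B ⊕ 9 = 2.
Blocks that differ from the original plaintext: P[1], P[2].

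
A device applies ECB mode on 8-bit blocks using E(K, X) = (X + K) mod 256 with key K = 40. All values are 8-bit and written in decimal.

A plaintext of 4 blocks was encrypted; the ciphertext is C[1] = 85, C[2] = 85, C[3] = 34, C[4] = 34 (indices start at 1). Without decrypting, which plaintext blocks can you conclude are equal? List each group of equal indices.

P[1] = P[2]; P[3] = P[4]

ECB encrypts each block independently with the same key, so equal ciphertext blocks imply equal plaintext blocks.
C[1] = C[2] = 85, so P[1] = P[2].
C[3] = C[4] = 34, so P[3] = P[4].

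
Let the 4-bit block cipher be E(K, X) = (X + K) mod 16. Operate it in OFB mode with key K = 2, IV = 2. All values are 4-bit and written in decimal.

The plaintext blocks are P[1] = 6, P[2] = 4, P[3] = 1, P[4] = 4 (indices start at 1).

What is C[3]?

OFB encryption: S_i = E(K, S_{i−1}) with S_{0} = IV; C_i = P_i ⊕ S_i.
C[1]: S = E(K, 2) = 4; 6 ⊕ 4 = 2.
C[2]: S = E(K, 4) = 6; 4 ⊕ 6 = 2.
C[3]: S = E(K, 6) = 8; 1 ⊕ 8 = 9.

C[3] = 9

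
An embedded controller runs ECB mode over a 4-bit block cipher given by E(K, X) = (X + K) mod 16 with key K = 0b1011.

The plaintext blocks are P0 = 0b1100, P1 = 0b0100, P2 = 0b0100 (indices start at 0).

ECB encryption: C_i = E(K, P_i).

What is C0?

C0: E(K, 0b1100) = 0b0111.

C0 = 0b0111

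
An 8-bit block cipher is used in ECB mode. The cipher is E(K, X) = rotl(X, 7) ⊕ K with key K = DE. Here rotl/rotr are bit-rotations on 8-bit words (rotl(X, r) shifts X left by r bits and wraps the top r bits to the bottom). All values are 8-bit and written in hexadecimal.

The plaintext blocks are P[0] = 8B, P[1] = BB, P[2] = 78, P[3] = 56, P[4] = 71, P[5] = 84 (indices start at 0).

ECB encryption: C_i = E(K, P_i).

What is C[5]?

C[5]: E(K, 84) = 9C.

C[5] = 9C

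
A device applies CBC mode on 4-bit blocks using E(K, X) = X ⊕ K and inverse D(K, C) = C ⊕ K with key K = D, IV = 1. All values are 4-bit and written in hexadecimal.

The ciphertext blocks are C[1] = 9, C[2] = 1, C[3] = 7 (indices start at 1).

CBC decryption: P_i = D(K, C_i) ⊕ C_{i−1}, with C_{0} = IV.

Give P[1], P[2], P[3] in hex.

P[1]: D(K, 9) = 4; 4 ⊕ 1 = 5.
P[2]: D(K, 1) = C; C ⊕ 9 = 5.
P[3]: D(K, 7) = A; A ⊕ 1 = B.

P[1] = 5, P[2] = 5, P[3] = B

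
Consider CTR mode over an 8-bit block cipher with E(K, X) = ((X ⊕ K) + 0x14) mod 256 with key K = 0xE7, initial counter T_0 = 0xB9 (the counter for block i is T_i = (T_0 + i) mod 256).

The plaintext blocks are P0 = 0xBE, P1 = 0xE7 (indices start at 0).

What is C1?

C1 = 0x96

CTR encryption: S_i = E(K, T_i) where T_i is the counter for block i; C_i = P_i ⊕ S_i.
C0: T = 0xB9, S = E(K, T) = 0x72; 0xBE ⊕ 0x72 = 0xCC.
C1: T = 0xBA, S = E(K, T) = 0x71; 0xE7 ⊕ 0x71 = 0x96.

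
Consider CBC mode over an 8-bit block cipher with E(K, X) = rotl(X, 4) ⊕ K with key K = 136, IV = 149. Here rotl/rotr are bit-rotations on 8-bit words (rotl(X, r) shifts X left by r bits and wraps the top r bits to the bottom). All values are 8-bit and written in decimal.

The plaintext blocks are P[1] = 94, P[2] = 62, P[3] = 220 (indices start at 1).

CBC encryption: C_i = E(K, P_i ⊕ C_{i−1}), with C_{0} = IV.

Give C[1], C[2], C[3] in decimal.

C[1] = 52, C[2] = 40, C[3] = 199

C[1]: P[1] ⊕ 149 = 203; E(K, 203) = 52.
C[2]: P[2] ⊕ 52 = 10; E(K, 10) = 40.
C[3]: P[3] ⊕ 40 = 244; E(K, 244) = 199.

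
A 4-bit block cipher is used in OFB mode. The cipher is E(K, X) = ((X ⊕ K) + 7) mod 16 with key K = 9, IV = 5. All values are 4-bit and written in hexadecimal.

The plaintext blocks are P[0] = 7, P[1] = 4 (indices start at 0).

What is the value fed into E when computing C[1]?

3

OFB encryption: S_i = E(K, S_{i−1}) with S_{−1} = IV; C_i = P_i ⊕ S_i.
C[0]: S = E(K, 5) = 3; 7 ⊕ 3 = 4.
C[1]: S = E(K, 3) = 1; 4 ⊕ 1 = 5.
So the input to E for block [1] is 3.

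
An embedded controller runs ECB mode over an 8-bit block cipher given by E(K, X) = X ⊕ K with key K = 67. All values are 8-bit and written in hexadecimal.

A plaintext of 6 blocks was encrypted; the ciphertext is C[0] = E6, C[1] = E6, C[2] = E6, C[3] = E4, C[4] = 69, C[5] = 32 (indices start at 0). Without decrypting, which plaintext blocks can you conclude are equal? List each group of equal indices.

P[0] = P[1] = P[2]

ECB encrypts each block independently with the same key, so equal ciphertext blocks imply equal plaintext blocks.
C[0] = C[1] = C[2] = E6, so P[0] = P[1] = P[2].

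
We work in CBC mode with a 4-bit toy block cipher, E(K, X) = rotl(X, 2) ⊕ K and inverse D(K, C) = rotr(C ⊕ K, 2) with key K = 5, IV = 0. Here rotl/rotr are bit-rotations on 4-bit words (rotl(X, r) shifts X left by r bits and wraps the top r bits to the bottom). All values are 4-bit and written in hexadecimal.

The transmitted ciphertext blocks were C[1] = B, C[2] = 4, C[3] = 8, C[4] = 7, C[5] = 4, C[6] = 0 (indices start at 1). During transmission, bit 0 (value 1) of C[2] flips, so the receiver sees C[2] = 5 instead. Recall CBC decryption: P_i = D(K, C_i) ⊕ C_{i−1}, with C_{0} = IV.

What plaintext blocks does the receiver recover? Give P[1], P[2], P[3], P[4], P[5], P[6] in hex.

P[1] = B, P[2] = B, P[3] = 2, P[4] = 0, P[5] = 3, P[6] = 1

Only C[2] changed, to 5. In CBC, a change in C_i garbles P_i and flips the same bit in P_{i+1}. Decrypting the received ciphertext:
P[1]: D(K, B) = B; B ⊕ 0 = B.
P[2]: D(K, 5) = 0; 0 ⊕ B = B.
P[3]: D(K, 8) = 7; 7 ⊕ 5 = 2.
P[4]: D(K, 7) = 8; 8 ⊕ 8 = 0.
P[5]: D(K, 4) = 4; 4 ⊕ 7 = 3.
P[6]: D(K, 0) = 5; 5 ⊕ 4 = 1.
Blocks that differ from the original plaintext: P[2], P[3].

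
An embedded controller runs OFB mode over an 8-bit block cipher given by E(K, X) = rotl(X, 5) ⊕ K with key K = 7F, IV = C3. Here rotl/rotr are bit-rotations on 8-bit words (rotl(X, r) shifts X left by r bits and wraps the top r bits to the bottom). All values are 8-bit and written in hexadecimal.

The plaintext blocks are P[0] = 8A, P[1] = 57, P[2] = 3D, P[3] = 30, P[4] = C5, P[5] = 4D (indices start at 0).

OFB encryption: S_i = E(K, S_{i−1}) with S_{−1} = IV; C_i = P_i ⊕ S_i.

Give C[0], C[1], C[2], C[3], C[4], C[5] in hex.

C[0]: S = E(K, C3) = 07; 8A ⊕ 07 = 8D.
C[1]: S = E(K, 07) = 9F; 57 ⊕ 9F = C8.
C[2]: S = E(K, 9F) = 8C; 3D ⊕ 8C = B1.
C[3]: S = E(K, 8C) = EE; 30 ⊕ EE = DE.
C[4]: S = E(K, EE) = A2; C5 ⊕ A2 = 67.
C[5]: S = E(K, A2) = 2B; 4D ⊕ 2B = 66.

C[0] = 8D, C[1] = C8, C[2] = B1, C[3] = DE, C[4] = 67, C[5] = 66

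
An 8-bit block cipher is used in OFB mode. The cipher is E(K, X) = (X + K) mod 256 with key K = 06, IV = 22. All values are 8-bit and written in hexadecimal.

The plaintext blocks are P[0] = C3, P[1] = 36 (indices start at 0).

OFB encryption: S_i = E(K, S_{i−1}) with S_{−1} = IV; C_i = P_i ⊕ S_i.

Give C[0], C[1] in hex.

C[0]: S = E(K, 22) = 28; C3 ⊕ 28 = EB.
C[1]: S = E(K, 28) = 2E; 36 ⊕ 2E = 18.

C[0] = EB, C[1] = 18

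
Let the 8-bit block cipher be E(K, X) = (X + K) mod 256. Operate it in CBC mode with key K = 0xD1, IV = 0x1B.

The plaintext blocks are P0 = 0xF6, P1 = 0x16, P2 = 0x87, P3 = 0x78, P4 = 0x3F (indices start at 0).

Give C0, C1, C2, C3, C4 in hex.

CBC encryption: C_i = E(K, P_i ⊕ C_{i−1}), with C_{−1} = IV.
C0: P0 ⊕ 0x1B = 0xED; E(K, 0xED) = 0xBE.
C1: P1 ⊕ 0xBE = 0xA8; E(K, 0xA8) = 0x79.
C2: P2 ⊕ 0x79 = 0xFE; E(K, 0xFE) = 0xCF.
C3: P3 ⊕ 0xCF = 0xB7; E(K, 0xB7) = 0x88.
C4: P4 ⊕ 0x88 = 0xB7; E(K, 0xB7) = 0x88.

C0 = 0xBE, C1 = 0x79, C2 = 0xCF, C3 = 0x88, C4 = 0x88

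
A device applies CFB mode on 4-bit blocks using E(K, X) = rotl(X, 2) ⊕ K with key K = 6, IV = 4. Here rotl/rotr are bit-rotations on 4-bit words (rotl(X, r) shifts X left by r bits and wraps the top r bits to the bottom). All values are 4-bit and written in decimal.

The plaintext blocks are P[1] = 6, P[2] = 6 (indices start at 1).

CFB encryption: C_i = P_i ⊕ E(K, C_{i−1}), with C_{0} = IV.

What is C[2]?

C[2] = 4

C[1]: E(K, 4) = 7; 6 ⊕ 7 = 1.
C[2]: E(K, 1) = 2; 6 ⊕ 2 = 4.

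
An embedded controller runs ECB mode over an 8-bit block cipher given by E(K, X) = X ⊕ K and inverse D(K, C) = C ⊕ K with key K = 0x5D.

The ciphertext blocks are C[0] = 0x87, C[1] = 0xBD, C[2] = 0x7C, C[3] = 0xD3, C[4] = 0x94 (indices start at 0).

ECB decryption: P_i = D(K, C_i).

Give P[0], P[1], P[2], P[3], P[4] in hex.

P[0] = 0xDA, P[1] = 0xE0, P[2] = 0x21, P[3] = 0x8E, P[4] = 0xC9

P[0]: D(K, 0x87) = 0xDA.
P[1]: D(K, 0xBD) = 0xE0.
P[2]: D(K, 0x7C) = 0x21.
P[3]: D(K, 0xD3) = 0x8E.
P[4]: D(K, 0x94) = 0xC9.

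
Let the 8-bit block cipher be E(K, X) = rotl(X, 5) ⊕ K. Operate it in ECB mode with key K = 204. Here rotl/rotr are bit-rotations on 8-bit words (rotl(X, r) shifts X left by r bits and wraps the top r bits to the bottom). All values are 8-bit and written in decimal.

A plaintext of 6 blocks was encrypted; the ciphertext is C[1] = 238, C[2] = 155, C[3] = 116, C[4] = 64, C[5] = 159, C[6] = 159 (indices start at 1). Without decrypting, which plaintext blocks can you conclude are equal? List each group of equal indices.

ECB encrypts each block independently with the same key, so equal ciphertext blocks imply equal plaintext blocks.
C[5] = C[6] = 159, so P[5] = P[6].

P[5] = P[6]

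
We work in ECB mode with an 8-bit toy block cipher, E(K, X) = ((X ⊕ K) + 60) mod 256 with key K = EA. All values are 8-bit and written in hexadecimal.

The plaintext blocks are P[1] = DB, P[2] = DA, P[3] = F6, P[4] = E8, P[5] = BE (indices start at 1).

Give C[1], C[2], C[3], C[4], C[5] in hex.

C[1] = 91, C[2] = 90, C[3] = 7C, C[4] = 62, C[5] = B4

ECB encryption: C_i = E(K, P_i).
C[1]: E(K, DB) = 91.
C[2]: E(K, DA) = 90.
C[3]: E(K, F6) = 7C.
C[4]: E(K, E8) = 62.
C[5]: E(K, BE) = B4.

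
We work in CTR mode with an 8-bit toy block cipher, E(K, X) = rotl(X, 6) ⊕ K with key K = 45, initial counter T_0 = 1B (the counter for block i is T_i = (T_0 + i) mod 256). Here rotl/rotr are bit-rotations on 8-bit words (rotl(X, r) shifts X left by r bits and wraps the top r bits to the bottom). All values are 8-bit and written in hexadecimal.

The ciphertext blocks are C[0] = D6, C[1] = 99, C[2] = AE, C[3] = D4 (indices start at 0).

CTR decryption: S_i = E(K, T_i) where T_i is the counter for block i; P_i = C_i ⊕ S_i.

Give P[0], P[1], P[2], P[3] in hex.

P[0]: T = 1B, S = E(K, T) = 83; D6 ⊕ 83 = 55.
P[1]: T = 1C, S = E(K, T) = 42; 99 ⊕ 42 = DB.
P[2]: T = 1D, S = E(K, T) = 02; AE ⊕ 02 = AC.
P[3]: T = 1E, S = E(K, T) = C2; D4 ⊕ C2 = 16.

P[0] = 55, P[1] = DB, P[2] = AC, P[3] = 16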